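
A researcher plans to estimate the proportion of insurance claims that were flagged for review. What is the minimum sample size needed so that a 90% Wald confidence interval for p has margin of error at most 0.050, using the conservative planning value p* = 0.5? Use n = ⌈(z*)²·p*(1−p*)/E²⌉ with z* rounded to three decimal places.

n = 271

For 90% confidence, z* = 1.645.
p*(1−p*) = 0.2500.
(z*)²·p*(1−p*)/E² = 2.706025·0.2500/0.002500 = 270.602.
⌈270.602⌉ = 271.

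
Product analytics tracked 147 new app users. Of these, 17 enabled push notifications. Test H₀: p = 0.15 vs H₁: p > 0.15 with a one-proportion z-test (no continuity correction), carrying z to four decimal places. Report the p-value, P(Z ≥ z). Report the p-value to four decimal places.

p-value = 0.8783

p̂ = 17/147 = 0.11565.
Null standard error: √(0.15·0.85/147) = √0.000867347 = 0.029451.
Test statistic (full precision, shown to 4 dp): z = (17/147 − 0.15)/SE₀ ≈ -1.1665.
From the standard normal, P(Z ≥ z) = 0.8783.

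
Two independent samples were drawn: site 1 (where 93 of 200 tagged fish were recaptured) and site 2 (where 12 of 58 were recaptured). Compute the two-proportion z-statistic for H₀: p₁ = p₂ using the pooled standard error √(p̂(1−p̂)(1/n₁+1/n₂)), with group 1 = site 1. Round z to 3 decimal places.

z = 3.523

Sample proportions: p̂₁ = 93/200 = 0.46500 and p̂₂ = 12/58 = 0.20690.
Pooled p̂ = (93+12)/(200+58) = 105/258 = 0.40698.
SE = √[p̂(1−p̂)(1/n₁+1/n₂)] = √[0.40698·0.59302·(1/200+1/58)] ≈ 0.073266.
z = 0.25810/0.073266 = 3.523.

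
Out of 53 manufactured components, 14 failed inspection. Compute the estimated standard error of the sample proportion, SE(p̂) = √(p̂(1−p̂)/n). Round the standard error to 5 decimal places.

Sample proportion p̂ = 14/53 = 0.26415.
p̂(1−p̂) = 0.194375.
SE = √(0.194375/53) = 0.06056.

SE = 0.06056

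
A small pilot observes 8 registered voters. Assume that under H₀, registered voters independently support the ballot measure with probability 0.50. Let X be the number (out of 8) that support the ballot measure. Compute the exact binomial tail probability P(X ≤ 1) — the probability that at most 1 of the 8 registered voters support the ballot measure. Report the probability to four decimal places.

P = 0.0352

X is binomial with n = 8 and p = 0.50.
P(X ≤ 1) = C(8,0)·0.50^0·0.50^8 + C(8,1)·0.50^1·0.50^7.
= 0.003906 + 0.031250 = 0.0352.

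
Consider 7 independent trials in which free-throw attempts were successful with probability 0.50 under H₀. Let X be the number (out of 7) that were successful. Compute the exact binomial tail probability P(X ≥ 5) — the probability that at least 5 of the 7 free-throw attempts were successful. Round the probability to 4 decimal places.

X is binomial with n = 7 and p = 0.50.
P(X ≥ 5) = C(7,5)·0.50^5·0.50^2 + C(7,6)·0.50^6·0.50^1 + C(7,7)·0.50^7·0.50^0.
= 0.164062 + 0.054688 + 0.007812 = 0.2266.

P = 0.2266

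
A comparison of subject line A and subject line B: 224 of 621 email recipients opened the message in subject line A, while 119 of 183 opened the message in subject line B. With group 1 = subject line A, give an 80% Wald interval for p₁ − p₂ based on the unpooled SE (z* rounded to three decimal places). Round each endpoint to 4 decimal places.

p̂₁ = 0.36071, p̂₂ = 0.65027, so the observed difference is -0.28956.
SE = √(0.000371333 + 0.001242721) = √0.001614054 = 0.040175.
The 80% critical value is z* = 1.282. Margin = 1.282·0.040175 = 0.05150.
CI: -0.28956 ± 0.05150 = (-0.3411, -0.2381).

(-0.3411, -0.2381)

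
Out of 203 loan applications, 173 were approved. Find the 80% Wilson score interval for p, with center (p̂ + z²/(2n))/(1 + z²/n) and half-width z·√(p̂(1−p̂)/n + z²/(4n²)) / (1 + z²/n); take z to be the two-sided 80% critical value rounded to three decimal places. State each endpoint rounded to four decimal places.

(0.8175, 0.8813)

p̂ = 173/203 = 0.85222; z = 1.282, so z² = 1.643524.
Denominator 1 + z²/n = 1 + 1.643524/203 = 1.008096.
Center = (0.85222 + 0.004048)/1.008096 = 0.84939.
Radicand: p̂(1−p̂)/n + z²/(4n²) = 0.000620411 + 0.000009971 = 0.000630382.
Half-width = 1.282·√0.000630382/1.008096 = 0.03193.
CI: 0.84939 ± 0.03193 = (0.8175, 0.8813).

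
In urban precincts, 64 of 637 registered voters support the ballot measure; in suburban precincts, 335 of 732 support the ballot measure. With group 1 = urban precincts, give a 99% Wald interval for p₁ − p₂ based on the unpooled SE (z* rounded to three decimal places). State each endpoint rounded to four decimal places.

p̂₁ = 0.10047, p̂₂ = 0.45765, so the observed difference is -0.35718.
SE = √(0.000141878 + 0.000339080) = √0.000480958 = 0.021931.
z* = 2.576 at the 99% level. Margin of error = 0.05649.
CI: -0.35718 ± 0.05649 = (-0.4137, -0.3007).

(-0.4137, -0.3007)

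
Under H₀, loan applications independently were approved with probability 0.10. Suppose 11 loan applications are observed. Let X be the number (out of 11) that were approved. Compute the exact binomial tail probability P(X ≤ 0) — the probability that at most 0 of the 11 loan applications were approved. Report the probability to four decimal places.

X ~ Binomial(n=11, p=0.10).
P(X ≤ 0) = C(11,0)·0.10^0·0.90^11.
= 0.313811 = 0.3138.

P = 0.3138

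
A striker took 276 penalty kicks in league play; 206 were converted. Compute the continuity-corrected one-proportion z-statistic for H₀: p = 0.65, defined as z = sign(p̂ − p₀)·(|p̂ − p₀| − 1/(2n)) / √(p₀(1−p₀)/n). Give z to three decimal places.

Sample proportion p̂ = 206/276 = 0.74638. p̂ − p₀ = 0.096377.
Continuity correction 1/(2n) = 1/552 = 0.001812.
Corrected numerator: |0.096377| − 0.001812 = 0.094565.
Null standard error: √(0.65·0.35/276) = √0.000824275 = 0.028710.
z = +0.094565/0.028710 = 3.294.

z = 3.294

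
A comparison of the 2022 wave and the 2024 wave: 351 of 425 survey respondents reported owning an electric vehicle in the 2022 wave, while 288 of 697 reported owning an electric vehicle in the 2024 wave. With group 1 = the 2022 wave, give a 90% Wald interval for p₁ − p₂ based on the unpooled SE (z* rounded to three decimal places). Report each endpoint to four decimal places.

(0.3696, 0.4558)

p̂₁ = 351/425 = 0.82588, p̂₂ = 288/697 = 0.41320; p̂₁ − p̂₂ = 0.41268.
Unpooled SE = √(p̂₁(1−p̂₁)/n₁ + p̂₂(1−p̂₂)/n₂) = √(0.000338355 + 0.000347870) = 0.026196.
z* = 1.645 at the 90% level. Margin of error = 0.04309.
Interval: 0.41268 ± 0.04309 → (0.3696, 0.4558).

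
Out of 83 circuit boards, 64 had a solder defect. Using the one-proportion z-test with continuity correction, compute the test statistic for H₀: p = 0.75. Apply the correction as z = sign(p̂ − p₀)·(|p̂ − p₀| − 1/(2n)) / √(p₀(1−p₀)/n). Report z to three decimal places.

z = 0.317

Sample proportion p̂ = 64/83 = 0.77108. p̂ − p₀ = 0.021084.
Continuity correction 1/(2n) = 1/166 = 0.006024.
Corrected numerator: |0.021084| − 0.006024 = 0.015060.
SE₀ = √(0.75·0.25/83) = 0.047529.
z = +0.015060/0.047529 = 0.317.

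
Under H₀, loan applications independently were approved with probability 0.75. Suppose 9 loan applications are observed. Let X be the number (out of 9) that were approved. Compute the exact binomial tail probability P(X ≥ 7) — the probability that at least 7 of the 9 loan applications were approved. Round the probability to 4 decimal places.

P = 0.6007

X ~ Binomial(n=9, p=0.75).
P(X ≥ 7) = C(9,7)·0.75^7·0.25^2 + C(9,8)·0.75^8·0.25^1 + C(9,9)·0.75^9·0.25^0.
= 0.300339 + 0.225254 + 0.075085 = 0.6007.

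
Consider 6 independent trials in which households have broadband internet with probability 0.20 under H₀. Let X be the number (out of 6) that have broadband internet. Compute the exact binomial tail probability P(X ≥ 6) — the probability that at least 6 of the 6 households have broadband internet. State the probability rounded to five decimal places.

P = 0.00006

X ~ Binomial(n=6, p=0.20).
P(X ≥ 6) = C(6,6)·0.20^6·0.80^0.
= 0.000064 = 0.00006.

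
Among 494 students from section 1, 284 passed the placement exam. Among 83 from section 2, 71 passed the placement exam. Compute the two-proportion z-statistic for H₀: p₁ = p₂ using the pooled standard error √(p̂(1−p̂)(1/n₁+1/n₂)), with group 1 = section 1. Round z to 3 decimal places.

Sample proportions: p̂₁ = 284/494 = 0.57490 and p̂₂ = 71/83 = 0.85542.
Pooling: p̂ = 355/577 = 0.61525.
Pooled SE = √[0.2367171·0.01407248] ≈ 0.057717.
z = (p̂₁ − p̂₂)/SE = (0.57490 − 0.85542)/0.057717 = -0.28052/0.057717 = -4.860.

z = -4.860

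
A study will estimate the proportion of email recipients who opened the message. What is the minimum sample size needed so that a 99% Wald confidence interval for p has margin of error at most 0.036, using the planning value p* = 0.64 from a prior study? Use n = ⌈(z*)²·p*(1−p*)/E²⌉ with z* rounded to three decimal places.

For 99% confidence, z* = 2.576.
p*(1−p*) = 0.64·0.36 = 0.2304.
(z*)²·p*(1−p*)/E² = 6.635776·0.2304/0.001296 = 1179.694.
Rounding up, n = 1180.

n = 1180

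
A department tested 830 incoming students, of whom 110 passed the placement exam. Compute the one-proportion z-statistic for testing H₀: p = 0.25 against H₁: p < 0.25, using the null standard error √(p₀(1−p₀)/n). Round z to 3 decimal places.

With x = 110 successes in n = 830, p̂ = 0.13253.
Null standard error: √(0.25·0.75/830) = √0.000225904 = 0.015030.
z = (0.13253 − 0.25)/0.015030 = -0.11747/0.015030 = -7.816.

z = -7.816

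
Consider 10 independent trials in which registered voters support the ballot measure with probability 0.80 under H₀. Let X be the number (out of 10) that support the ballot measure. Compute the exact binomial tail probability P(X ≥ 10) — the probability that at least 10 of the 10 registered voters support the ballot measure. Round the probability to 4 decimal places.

X ~ Binomial(n=10, p=0.80).
P(X ≥ 10) = C(10,10)·0.80^10·0.20^0.
= 0.107374 = 0.1074.

P = 0.1074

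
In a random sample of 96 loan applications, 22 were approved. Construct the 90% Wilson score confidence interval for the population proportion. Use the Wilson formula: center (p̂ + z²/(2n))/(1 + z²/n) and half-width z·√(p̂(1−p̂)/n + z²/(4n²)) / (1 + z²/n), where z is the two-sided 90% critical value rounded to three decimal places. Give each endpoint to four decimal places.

Here p̂ = 22/96 = 0.22917 and z = 1.645 (z² = 2.706025).
1 + z²/n = 1.028188.
Adjusted center: (0.22917 + z²/(2n))/1.028188 = 0.23659.
Radicand: p̂(1−p̂)/n + z²/(4n²) = 0.001840097 + 0.000073406 = 0.001913503.
Half-width = 1.645·√0.001913503/1.028188 = 0.06999.
CI: 0.23659 ± 0.06999 = (0.1666, 0.3066).

(0.1666, 0.3066)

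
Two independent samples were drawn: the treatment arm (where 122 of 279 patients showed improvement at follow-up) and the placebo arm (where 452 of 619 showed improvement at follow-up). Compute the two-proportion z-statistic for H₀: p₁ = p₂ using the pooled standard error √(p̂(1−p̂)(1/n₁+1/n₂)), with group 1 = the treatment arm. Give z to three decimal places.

z = -8.459

p̂₁ = 122/279 = 0.43728, p̂₂ = 452/619 = 0.73021.
Pooling: p̂ = 574/898 = 0.63920.
Pooled SE = √[0.2306239·0.00519974] ≈ 0.034629.
z = (p̂₁ − p̂₂)/SE = (0.43728 − 0.73021)/0.034629 = -0.29293/0.034629 = -8.459.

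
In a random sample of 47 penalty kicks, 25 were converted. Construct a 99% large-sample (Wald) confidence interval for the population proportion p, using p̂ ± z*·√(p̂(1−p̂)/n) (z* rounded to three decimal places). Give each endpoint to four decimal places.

(0.3444, 0.7194)

The sample proportion is 25/47 = 0.53191.
SE(p̂) = √(0.53191·0.46809/47) = 0.072784.
z* = 2.576 at the 99% level.
Margin of error: 2.576 × 0.072784 = 0.18749.
CI: 0.53191 ± 0.18749 = (0.3444, 0.7194).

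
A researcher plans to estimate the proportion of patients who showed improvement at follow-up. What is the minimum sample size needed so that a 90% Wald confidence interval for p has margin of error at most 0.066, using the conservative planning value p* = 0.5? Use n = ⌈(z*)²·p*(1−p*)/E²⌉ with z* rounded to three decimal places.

n = 156

z* = 1.645 at the 90% level.
p*(1−p*) = 0.50·0.50 = 0.2500.
(z*)²·p*(1−p*)/E² = 2.706025·0.2500/0.004356 = 155.304.
⌈155.304⌉ = 156.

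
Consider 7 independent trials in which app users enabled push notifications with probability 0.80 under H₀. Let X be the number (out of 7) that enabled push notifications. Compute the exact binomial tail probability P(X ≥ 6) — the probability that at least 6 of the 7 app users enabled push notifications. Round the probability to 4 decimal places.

P = 0.5767

X is binomial with n = 7 and p = 0.80.
P(X ≥ 6) = C(7,6)·0.80^6·0.20^1 + C(7,7)·0.80^7·0.20^0.
= 0.367002 + 0.209715 = 0.5767.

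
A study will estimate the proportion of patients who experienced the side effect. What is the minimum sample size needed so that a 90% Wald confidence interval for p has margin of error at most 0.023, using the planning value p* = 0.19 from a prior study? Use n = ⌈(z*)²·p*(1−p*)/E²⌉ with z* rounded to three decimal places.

n = 788

For 90% confidence, z* = 1.645.
p*(1−p*) = 0.19·0.81 = 0.1539.
(z*)²·p*(1−p*)/E² = 2.706025·0.1539/0.000529 = 787.254.
Rounding up, n = 788.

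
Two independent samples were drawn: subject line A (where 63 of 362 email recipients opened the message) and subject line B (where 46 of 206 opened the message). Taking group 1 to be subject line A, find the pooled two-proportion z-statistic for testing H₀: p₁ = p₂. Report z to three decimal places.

Sample proportions: p̂₁ = 63/362 = 0.17403 and p̂₂ = 46/206 = 0.22330.
Pooling: p̂ = 109/568 = 0.19190.
SE = √[p̂(1−p̂)(1/n₁+1/n₂)] = √[0.19190·0.80810·(1/362+1/206)] ≈ 0.034368.
z = -0.04927/0.034368 = -1.434.

z = -1.434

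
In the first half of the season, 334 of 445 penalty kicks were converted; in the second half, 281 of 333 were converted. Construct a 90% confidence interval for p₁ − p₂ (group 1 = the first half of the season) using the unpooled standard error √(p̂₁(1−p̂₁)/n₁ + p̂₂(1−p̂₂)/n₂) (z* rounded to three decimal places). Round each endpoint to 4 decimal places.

p̂₁ = 0.75056, p̂₂ = 0.84384, so the observed difference is -0.09328.
Unpooled SE = √(p̂₁(1−p̂₁)/n₁ + p̂₂(1−p̂₂)/n₂) = √(0.000420716 + 0.000395710) = 0.028573.
z* = 1.645 at the 90% level. Margin = 1.645·0.028573 = 0.04700.
So the interval runs from -0.1403 to -0.0463.

(-0.1403, -0.0463)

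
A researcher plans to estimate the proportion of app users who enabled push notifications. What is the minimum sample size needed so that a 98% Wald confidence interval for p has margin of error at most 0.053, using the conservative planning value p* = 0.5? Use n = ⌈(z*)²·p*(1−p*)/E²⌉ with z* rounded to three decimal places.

n = 482

The 98% critical value is z* = 2.326.
p*(1−p*) = 0.2500.
Required n before rounding: 5.410276 × 0.2500 / 0.053² = 481.513.
Rounding up, n = 482.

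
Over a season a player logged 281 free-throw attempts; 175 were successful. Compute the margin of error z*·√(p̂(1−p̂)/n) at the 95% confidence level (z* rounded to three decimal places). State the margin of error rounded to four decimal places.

p̂ = 175/281 = 0.62278.
SE(p̂) = √(0.62278·0.37722/281) = 0.028914.
The 95% critical value is z* = 1.960.
ME = 1.960·0.028914 = 0.0567.

ME = 0.0567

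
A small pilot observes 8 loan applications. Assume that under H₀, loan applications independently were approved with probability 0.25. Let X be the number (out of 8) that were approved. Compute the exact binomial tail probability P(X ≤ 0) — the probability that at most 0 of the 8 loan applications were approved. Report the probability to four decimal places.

P = 0.1001

X ~ Binomial(n=8, p=0.25).
P(X ≤ 0) = C(8,0)·0.25^0·0.75^8.
= 0.100113 = 0.1001.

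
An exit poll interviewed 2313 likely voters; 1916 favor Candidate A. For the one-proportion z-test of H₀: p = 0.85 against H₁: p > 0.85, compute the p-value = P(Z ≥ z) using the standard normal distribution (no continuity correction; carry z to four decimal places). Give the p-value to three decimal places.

With x = 1916 successes in n = 2313, p̂ = 0.82836.
Null standard error: √(0.85·0.15/2313) = √0.000055123 = 0.007425.
z = (p̂ − p₀)/SE = (1916/2313 − 0.85)/0.007425 ≈ -2.9145.
p-value = P(Z ≥ z) with z = -2.9145 → 0.998.

p-value = 0.998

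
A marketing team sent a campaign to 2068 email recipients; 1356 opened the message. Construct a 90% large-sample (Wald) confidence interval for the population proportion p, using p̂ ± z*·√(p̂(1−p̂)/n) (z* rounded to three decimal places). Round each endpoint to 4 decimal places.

p̂ = 1356/2068 = 0.65571.
Standard error of p̂: √(0.225756/2068) = √0.000109166 = 0.010448.
z* = 1.645 at the 90% level.
Margin = 1.645·0.010448 = 0.01719.
CI: 0.65571 ± 0.01719 = (0.6385, 0.6729).

(0.6385, 0.6729)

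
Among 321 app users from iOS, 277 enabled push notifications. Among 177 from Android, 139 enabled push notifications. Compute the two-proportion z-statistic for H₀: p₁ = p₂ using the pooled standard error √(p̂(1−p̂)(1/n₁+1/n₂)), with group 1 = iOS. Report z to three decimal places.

p̂₁ = 277/321 = 0.86293, p̂₂ = 139/177 = 0.78531.
Pooled p̂ = (277+139)/(321+177) = 416/498 = 0.83534.
Pooled SE = √[0.1375462·0.00876498] ≈ 0.034722.
z = (p̂₁ − p̂₂)/SE = (0.86293 − 0.78531)/0.034722 = 0.07762/0.034722 = 2.235.

z = 2.235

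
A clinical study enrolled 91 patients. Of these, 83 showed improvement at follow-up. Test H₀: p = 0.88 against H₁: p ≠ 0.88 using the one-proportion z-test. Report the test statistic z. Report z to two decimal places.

z = 0.94

p̂ = 83/91 = 0.91209.
Null standard error: √(0.88·0.12/91) = √0.001160440 = 0.034065.
z = (0.91209 − 0.88)/0.034065 = 0.03209/0.034065 = 0.94.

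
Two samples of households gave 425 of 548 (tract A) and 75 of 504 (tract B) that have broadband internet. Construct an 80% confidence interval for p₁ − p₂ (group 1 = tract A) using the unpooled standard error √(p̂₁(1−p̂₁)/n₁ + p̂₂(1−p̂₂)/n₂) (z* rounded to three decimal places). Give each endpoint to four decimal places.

(0.5962, 0.6573)

p̂₁ = 425/548 = 0.77555, p̂₂ = 75/504 = 0.14881; p̂₁ − p̂₂ = 0.62674.
SE = √(0.000317653 + 0.000251320) = √0.000568973 = 0.023853.
The 80% critical value is z* = 1.282. Margin = 1.282·0.023853 = 0.03058.
So the interval runs from 0.5962 to 0.6573.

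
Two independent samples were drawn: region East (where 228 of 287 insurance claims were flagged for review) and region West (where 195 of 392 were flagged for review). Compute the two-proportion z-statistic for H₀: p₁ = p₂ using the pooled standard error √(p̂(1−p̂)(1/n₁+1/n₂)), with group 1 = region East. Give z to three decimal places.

z = 7.888

p̂₁ = 228/287 = 0.79443, p̂₂ = 195/392 = 0.49745.
Pooling: p̂ = 423/679 = 0.62297.
Pooled SE = √[0.2348772·0.00603534] ≈ 0.037651.
z = 0.29698/0.037651 = 7.888.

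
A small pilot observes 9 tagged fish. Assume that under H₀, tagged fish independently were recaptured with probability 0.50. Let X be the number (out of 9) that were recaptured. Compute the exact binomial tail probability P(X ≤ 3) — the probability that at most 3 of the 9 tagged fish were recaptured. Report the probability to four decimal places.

X ~ Binomial(n=9, p=0.50).
P(X ≤ 3) = C(9,0)·0.50^0·0.50^9 + C(9,1)·0.50^1·0.50^8 + C(9,2)·0.50^2·0.50^7 + C(9,3)·0.50^3·0.50^6.
= 0.001953 + 0.017578 + 0.070312 + 0.164062 = 0.2539.

P = 0.2539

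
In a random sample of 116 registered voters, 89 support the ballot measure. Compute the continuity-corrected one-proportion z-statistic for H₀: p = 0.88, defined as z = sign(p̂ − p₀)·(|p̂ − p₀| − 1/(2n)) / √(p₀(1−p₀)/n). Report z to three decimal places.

The sample proportion is 89/116 = 0.76724. p̂ − p₀ = -0.112759.
1/(2n) = 0.004310.
Corrected numerator: |-0.112759| − 0.004310 = 0.108449.
Null standard error: √(0.88·0.12/116) = √0.000910345 = 0.030172.
z = (−)0.108449/0.030172 = -3.594.

z = -3.594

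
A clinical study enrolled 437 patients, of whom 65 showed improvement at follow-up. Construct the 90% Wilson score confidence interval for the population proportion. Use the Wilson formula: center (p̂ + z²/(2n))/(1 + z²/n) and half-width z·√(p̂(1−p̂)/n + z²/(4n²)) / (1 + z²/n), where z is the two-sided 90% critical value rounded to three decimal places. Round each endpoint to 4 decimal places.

Here p̂ = 65/437 = 0.14874 and z = 1.645 (z² = 2.706025).
1 + z²/n = 1.006192.
Center = (0.14874 + 0.003096)/1.006192 = 0.15090.
Radicand: p̂(1−p̂)/n + z²/(4n²) = 0.000289742 + 0.000003542 = 0.000293284.
Half-width = z·√(radicand)/denom = 1.645·0.017126/1.006192 = 0.02800.
CI: 0.15090 ± 0.02800 = (0.1229, 0.1789).

(0.1229, 0.1789)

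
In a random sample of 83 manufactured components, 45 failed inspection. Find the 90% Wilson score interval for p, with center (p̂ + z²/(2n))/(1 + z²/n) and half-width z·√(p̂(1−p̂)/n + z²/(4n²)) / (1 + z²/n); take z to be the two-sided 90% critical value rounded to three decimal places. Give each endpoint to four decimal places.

(0.4523, 0.6294)

p̂ = 45/83 = 0.54217; z = 1.645, so z² = 2.706025.
Denominator 1 + z²/n = 1 + 2.706025/83 = 1.032603.
Adjusted center: (0.54217 + z²/(2n))/1.032603 = 0.54084.
Radicand: p̂(1−p̂)/n + z²/(4n²) = 0.002990624 + 0.000098201 = 0.003088825.
Half-width = 1.645·√0.003088825/1.032603 = 0.08854.
CI: 0.54084 ± 0.08854 = (0.4523, 0.6294).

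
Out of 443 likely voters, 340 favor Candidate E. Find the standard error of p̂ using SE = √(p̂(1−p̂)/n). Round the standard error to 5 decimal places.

SE = 0.02007

p̂ = 340/443 = 0.76749.
p̂(1−p̂) = 0.178449.
SE = √(0.178449/443) = √0.000402819 = 0.02007.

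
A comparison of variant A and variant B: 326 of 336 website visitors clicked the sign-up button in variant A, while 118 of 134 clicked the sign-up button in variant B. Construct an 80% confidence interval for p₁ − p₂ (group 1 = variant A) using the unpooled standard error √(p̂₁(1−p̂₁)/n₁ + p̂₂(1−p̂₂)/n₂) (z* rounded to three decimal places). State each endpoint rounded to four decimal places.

p̂₁ = 0.97024, p̂₂ = 0.88060, so the observed difference is 0.08964.
Unpooled SE = √(p̂₁(1−p̂₁)/n₁ + p̂₂(1−p̂₂)/n₂) = √(0.000085941 + 0.000784671) = 0.029506.
For 80% confidence, z* = 1.282. Margin of error = 0.03783.
So the interval runs from 0.0518 to 0.1275.

(0.0518, 0.1275)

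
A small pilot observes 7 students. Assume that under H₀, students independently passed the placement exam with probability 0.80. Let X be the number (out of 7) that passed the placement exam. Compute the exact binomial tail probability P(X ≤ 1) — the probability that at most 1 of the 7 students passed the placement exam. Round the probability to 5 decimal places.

X ~ Binomial(n=7, p=0.80).
P(X ≤ 1) = C(7,0)·0.80^0·0.20^7 + C(7,1)·0.80^1·0.20^6.
= 0.000013 + 0.000358 = 0.00037.

P = 0.00037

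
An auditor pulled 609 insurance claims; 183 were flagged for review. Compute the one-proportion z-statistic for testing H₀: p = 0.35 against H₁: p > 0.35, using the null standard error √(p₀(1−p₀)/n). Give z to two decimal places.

Sample proportion p̂ = 183/609 = 0.30049.
SE₀ = √(0.35·0.65/609) = 0.019328.
z = (0.30049 − 0.35)/0.019328 = -0.04951/0.019328 = -2.56.

z = -2.56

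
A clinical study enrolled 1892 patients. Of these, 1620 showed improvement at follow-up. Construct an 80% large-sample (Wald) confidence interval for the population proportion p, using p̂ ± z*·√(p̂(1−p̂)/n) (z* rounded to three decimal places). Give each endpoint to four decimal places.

(0.8459, 0.8666)

Sample proportion p̂ = 1620/1892 = 0.85624.
SE = √(p̂(1−p̂)/n) = √(0.123095/1892) = 0.008066.
The 80% critical value is z* = 1.282.
Margin of error: 1.282 × 0.008066 = 0.01034.
So the interval runs from 0.8459 to 0.8666.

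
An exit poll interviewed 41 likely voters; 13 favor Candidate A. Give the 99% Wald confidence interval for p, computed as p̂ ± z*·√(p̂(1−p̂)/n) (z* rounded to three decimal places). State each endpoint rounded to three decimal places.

Sample proportion p̂ = 13/41 = 0.31707.
Standard error of p̂: √(0.216538/41) = √0.005281409 = 0.072673.
For 99% confidence, z* = 2.576.
Margin = 2.576·0.072673 = 0.18721.
So the interval runs from 0.130 to 0.504.

(0.130, 0.504)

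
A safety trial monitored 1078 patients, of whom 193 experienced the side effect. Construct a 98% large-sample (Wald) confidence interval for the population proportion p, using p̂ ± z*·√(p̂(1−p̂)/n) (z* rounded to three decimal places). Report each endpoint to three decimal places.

(0.152, 0.206)

Sample proportion p̂ = 193/1078 = 0.17904.
Standard error of p̂: √(0.146982/1078) = √0.000136347 = 0.011677.
z* = 2.326 at the 98% level.
Margin = 2.326·0.011677 = 0.02716.
Interval: 0.17904 ± 0.02716 → (0.152, 0.206).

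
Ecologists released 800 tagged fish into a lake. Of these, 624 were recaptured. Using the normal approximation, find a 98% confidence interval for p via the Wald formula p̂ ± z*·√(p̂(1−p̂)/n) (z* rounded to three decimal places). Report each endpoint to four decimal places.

(0.7459, 0.8141)

p̂ = 624/800 = 0.78000.
SE(p̂) = √(0.78000·0.22000/800) = 0.014646.
z* = 2.326 at the 98% level.
Margin = 2.326·0.014646 = 0.03407.
CI: 0.78000 ± 0.03407 = (0.7459, 0.8141).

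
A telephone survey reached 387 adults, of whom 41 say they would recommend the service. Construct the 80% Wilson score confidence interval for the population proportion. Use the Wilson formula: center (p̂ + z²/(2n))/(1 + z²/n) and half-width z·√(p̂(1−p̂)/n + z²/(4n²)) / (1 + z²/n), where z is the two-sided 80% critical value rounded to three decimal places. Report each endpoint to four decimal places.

(0.0875, 0.1277)

Here p̂ = 41/387 = 0.10594 and z = 1.282 (z² = 1.643524).
Denominator 1 + z²/n = 1 + 1.643524/387 = 1.004247.
Adjusted center: (0.10594 + z²/(2n))/1.004247 = 0.10761.
Radicand: p̂(1−p̂)/n + z²/(4n²) = 0.000244752 + 0.000002743 = 0.000247495.
Half-width = z·√(radicand)/denom = 1.282·0.015732/1.004247 = 0.02008.
CI: 0.10761 ± 0.02008 = (0.0875, 0.1277).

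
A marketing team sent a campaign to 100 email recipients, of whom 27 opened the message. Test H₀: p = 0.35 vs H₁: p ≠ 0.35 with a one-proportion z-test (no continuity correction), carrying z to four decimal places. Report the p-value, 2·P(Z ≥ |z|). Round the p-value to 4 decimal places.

With x = 27 successes in n = 100, p̂ = 0.27000.
Null standard error: √(0.35·0.65/100) = √0.002275000 = 0.047697.
z = (p̂ − p₀)/SE = (27/100 − 0.35)/0.047697 ≈ -1.6773.
From the standard normal, 2·P(Z ≥ |z|) = 0.0935.

p-value = 0.0935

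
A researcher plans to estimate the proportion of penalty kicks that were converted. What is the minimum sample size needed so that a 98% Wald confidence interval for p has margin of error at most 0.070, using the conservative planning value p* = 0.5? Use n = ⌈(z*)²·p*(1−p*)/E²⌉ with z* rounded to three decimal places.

n = 277

The 98% critical value is z* = 2.326.
p*(1−p*) = 0.50·0.50 = 0.2500.
Required n before rounding: 5.410276 × 0.2500 / 0.070² = 276.034.
Rounding up, n = 277.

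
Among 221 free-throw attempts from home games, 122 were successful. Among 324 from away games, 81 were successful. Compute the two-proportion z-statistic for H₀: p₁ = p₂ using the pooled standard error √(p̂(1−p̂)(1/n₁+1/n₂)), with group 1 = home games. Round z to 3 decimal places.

Sample proportions: p̂₁ = 122/221 = 0.55204 and p̂₂ = 81/324 = 0.25000.
Pooling: p̂ = 203/545 = 0.37248.
Pooled SE = √[0.2337379·0.00761131] ≈ 0.042179.
z = (p̂₁ − p̂₂)/SE = (0.55204 − 0.25000)/0.042179 = 0.30204/0.042179 = 7.161.

z = 7.161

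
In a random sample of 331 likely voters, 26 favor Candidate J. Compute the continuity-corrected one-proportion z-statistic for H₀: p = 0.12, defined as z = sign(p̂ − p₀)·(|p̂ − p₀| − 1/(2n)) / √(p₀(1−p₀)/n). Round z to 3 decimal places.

The sample proportion is 26/331 = 0.07855. p̂ − p₀ = -0.041450.
Continuity correction 1/(2n) = 1/662 = 0.001511.
Corrected numerator: |-0.041450| − 0.001511 = 0.039939.
Under H₀, SE = √(p₀(1−p₀)/n) = √(0.12·0.88/331) = √0.000319033 = 0.017862.
z = (−)0.039939/0.017862 = -2.236.

z = -2.236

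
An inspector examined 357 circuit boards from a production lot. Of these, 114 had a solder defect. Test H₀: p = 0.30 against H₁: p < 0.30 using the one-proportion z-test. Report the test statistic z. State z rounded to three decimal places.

The sample proportion is 114/357 = 0.31933.
SE₀ = √(0.30·0.70/357) = 0.024254.
z = (p̂ − p₀)/SE = (0.31933 − 0.30)/0.024254 = 0.797.

z = 0.797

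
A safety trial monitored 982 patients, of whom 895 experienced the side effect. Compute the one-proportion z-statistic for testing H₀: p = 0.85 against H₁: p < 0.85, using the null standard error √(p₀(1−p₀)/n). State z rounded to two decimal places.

The sample proportion is 895/982 = 0.91141.
SE₀ = √(0.85·0.15/982) = 0.011395.
z = (p̂ − p₀)/SE = (0.91141 − 0.85)/0.011395 = 5.39.

z = 5.39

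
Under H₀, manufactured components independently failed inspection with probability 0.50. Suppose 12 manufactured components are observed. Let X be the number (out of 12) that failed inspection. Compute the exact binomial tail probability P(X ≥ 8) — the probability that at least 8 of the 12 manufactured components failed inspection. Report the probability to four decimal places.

P = 0.1938

X ~ Binomial(n=12, p=0.50).
P(X ≥ 8) = Σ_{j=8}^{12} C(12,j)·0.50^j·0.50^{12−j}.
= 0.120850 + 0.053711 + 0.016113 + 0.002930 + 0.000244 = 0.1938.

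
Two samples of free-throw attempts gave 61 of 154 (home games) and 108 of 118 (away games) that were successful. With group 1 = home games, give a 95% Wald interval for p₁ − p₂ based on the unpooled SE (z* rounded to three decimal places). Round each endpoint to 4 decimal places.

p̂₁ = 61/154 = 0.39610, p̂₂ = 108/118 = 0.91525; p̂₁ − p̂₂ = -0.51915.
Unpooled SE = √(p̂₁(1−p̂₁)/n₁ + p̂₂(1−p̂₂)/n₂) = √(0.001553283 + 0.000657321) = 0.047017.
z* = 1.960 at the 95% level. Margin = 1.960·0.047017 = 0.09215.
So the interval runs from -0.6113 to -0.4270.

(-0.6113, -0.4270)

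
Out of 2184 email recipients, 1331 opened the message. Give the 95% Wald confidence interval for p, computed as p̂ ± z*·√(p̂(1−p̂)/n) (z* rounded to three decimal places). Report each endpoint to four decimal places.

(0.5890, 0.6299)

The sample proportion is 1331/2184 = 0.60943.
Standard error of p̂: √(0.238025/2184) = √0.000108986 = 0.010440.
For 95% confidence, z* = 1.960.
Margin = 1.960·0.010440 = 0.02046.
CI: 0.60943 ± 0.02046 = (0.5890, 0.6299).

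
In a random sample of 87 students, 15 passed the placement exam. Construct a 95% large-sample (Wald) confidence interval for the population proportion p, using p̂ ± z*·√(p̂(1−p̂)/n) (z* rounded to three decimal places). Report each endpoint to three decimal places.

(0.093, 0.252)

Sample proportion p̂ = 15/87 = 0.17241.
SE(p̂) = √(0.17241·0.82759/87) = 0.040498.
The 95% critical value is z* = 1.960.
Margin = 1.960·0.040498 = 0.07938.
CI: 0.17241 ± 0.07938 = (0.093, 0.252).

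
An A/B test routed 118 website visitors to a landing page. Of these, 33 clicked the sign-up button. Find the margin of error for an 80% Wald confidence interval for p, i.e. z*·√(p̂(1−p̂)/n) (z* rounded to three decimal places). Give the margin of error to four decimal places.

ME = 0.0530

With x = 33 successes in n = 118, p̂ = 0.27966.
Standard error of p̂: √(0.201451/118) = √0.001707210 = 0.041318.
For 80% confidence, z* = 1.282.
So ME = 0.0530.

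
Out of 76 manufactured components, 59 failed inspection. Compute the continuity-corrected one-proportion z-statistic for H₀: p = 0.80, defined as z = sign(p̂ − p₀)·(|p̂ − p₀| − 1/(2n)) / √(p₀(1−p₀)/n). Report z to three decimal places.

z = -0.373

Sample proportion p̂ = 59/76 = 0.77632. p̂ − p₀ = -0.023684.
1/(2n) = 0.006579.
Corrected numerator: |-0.023684| − 0.006579 = 0.017105.
SE₀ = √(0.80·0.20/76) = 0.045883.
z = (−)0.017105/0.045883 = -0.373.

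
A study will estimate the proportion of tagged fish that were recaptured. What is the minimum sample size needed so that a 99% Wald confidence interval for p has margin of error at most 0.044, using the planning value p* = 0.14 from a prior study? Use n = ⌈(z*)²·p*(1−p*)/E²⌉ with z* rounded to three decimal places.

z* = 2.576 at the 99% level.
p*(1−p*) = 0.1204.
(z*)²·p*(1−p*)/E² = 6.635776·0.1204/0.001936 = 412.679.
Rounding up, n = 413.

n = 413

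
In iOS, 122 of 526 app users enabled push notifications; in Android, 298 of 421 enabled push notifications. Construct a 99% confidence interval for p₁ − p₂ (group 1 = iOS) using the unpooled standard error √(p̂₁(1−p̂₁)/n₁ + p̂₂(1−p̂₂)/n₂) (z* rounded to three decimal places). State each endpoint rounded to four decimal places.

p̂₁ = 0.23194, p̂₂ = 0.70784, so the observed difference is -0.47590.
Unpooled SE = √(p̂₁(1−p̂₁)/n₁ + p̂₂(1−p̂₂)/n₂) = √(0.000338676 + 0.000491219) = 0.028808.
The 99% critical value is z* = 2.576. Margin = 2.576·0.028808 = 0.07421.
CI: -0.47590 ± 0.07421 = (-0.5501, -0.4017).

(-0.5501, -0.4017)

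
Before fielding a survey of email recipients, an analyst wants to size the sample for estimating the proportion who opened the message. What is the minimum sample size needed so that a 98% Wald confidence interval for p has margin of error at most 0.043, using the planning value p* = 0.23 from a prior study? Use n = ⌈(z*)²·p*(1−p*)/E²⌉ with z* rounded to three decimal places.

n = 519

z* = 2.326 at the 98% level.
p*(1−p*) = 0.1771.
Required n before rounding: 5.410276 × 0.1771 / 0.043² = 518.204.
⌈518.204⌉ = 519.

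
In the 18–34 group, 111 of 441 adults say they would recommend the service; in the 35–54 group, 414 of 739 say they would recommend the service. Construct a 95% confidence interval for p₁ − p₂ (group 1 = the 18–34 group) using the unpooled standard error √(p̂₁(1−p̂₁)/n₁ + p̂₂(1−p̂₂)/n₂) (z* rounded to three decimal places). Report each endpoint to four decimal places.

(-0.3626, -0.2545)

p̂₁ = 0.25170, p̂₂ = 0.56022, so the observed difference is -0.30852.
SE = √(0.000427092 + 0.000333388) = √0.000760480 = 0.027577.
The 95% critical value is z* = 1.960. Margin = 1.960·0.027577 = 0.05405.
So the interval runs from -0.3626 to -0.2545.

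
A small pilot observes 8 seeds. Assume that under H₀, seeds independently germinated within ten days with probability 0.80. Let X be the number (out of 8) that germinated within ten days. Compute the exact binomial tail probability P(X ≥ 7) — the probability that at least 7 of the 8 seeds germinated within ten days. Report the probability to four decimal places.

X ~ Binomial(n=8, p=0.80).
P(X ≥ 7) = C(8,7)·0.80^7·0.20^1 + C(8,8)·0.80^8·0.20^0.
= 0.335544 + 0.167772 = 0.5033.

P = 0.5033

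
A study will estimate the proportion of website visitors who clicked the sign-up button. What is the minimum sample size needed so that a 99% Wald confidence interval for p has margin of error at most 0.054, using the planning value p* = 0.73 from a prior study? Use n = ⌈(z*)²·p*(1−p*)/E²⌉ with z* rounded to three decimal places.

n = 449

z* = 2.576 at the 99% level.
p*(1−p*) = 0.1971.
(z*)²·p*(1−p*)/E² = 6.635776·0.1971/0.002916 = 448.529.
Rounding up, n = 449.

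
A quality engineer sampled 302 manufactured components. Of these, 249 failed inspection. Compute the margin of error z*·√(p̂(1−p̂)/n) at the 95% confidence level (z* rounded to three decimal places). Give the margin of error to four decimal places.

ME = 0.0429

With x = 249 successes in n = 302, p̂ = 0.82450.
Standard error of p̂: √(0.144698/302) = √0.000479131 = 0.021889.
The 95% critical value is z* = 1.960.
So ME = 0.0429.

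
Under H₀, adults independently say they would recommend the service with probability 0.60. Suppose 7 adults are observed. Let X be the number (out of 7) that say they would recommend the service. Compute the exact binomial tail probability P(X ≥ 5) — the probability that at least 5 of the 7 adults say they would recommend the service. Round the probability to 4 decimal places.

P = 0.4199

X is binomial with n = 7 and p = 0.60.
P(X ≥ 5) = C(7,5)·0.60^5·0.40^2 + C(7,6)·0.60^6·0.40^1 + C(7,7)·0.60^7·0.40^0.
= 0.261274 + 0.130637 + 0.027994 = 0.4199.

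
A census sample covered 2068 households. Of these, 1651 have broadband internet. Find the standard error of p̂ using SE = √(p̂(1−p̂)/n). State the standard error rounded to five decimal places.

The sample proportion is 1651/2068 = 0.79836.
p̂(1−p̂) = 0.79836·0.20164 = 0.160981.
Dividing by n and taking the root: √0.000077844 = 0.00882.

SE = 0.00882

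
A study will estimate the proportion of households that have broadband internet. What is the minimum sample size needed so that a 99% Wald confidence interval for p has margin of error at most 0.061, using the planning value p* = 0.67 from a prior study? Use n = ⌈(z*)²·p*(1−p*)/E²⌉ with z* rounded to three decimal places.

z* = 2.576 at the 99% level.
p*(1−p*) = 0.2211.
Required n before rounding: 6.635776 × 0.2211 / 0.061² = 394.295.
⌈394.295⌉ = 395.

n = 395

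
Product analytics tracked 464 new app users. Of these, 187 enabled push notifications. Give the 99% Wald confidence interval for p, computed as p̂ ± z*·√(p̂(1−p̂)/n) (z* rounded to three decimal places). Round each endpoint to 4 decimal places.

The sample proportion is 187/464 = 0.40302.
Standard error of p̂: √(0.240594/464) = √0.000518522 = 0.022771.
z* = 2.576 at the 99% level.
Margin of error: 2.576 × 0.022771 = 0.05866.
CI: 0.40302 ± 0.05866 = (0.3444, 0.4617).

(0.3444, 0.4617)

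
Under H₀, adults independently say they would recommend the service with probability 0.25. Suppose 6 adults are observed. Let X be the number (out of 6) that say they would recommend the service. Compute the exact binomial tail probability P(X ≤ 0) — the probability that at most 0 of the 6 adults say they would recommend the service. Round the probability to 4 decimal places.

X ~ Binomial(n=6, p=0.25).
P(X ≤ 0) = C(6,0)·0.25^0·0.75^6.
= 0.177979 = 0.1780.

P = 0.1780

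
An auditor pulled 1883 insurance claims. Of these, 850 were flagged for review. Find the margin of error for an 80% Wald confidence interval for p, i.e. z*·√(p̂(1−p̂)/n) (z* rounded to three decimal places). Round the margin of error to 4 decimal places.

The sample proportion is 850/1883 = 0.45141.
SE = √(p̂(1−p̂)/n) = √(0.247639/1883) = 0.011468.
The 80% critical value is z* = 1.282.
Margin of error = z*·SE = 1.282 × 0.011468 = 0.0147.

ME = 0.0147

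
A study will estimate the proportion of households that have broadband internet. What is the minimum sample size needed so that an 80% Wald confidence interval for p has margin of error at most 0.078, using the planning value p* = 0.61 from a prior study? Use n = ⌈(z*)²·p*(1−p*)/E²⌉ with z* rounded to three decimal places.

The 80% critical value is z* = 1.282.
p*(1−p*) = 0.2379.
Required n before rounding: 1.643524 × 0.2379 / 0.078² = 64.266.
Rounding up, n = 65.

n = 65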